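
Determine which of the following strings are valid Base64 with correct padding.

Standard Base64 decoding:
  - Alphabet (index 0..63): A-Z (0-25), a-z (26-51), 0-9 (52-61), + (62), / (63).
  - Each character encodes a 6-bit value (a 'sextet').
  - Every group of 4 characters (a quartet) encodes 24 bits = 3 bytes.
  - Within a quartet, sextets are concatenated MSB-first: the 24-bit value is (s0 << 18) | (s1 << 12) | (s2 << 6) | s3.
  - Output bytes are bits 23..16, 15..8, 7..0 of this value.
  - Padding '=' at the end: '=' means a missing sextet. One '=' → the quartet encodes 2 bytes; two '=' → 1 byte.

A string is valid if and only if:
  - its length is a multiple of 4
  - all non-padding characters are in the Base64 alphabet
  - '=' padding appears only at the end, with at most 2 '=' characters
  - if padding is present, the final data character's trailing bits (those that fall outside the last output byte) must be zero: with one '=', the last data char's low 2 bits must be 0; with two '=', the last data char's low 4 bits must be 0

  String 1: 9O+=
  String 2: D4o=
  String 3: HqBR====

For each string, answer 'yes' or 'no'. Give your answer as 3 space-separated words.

Answer: no yes no

Derivation:
String 1: '9O+=' → invalid (bad trailing bits)
String 2: 'D4o=' → valid
String 3: 'HqBR====' → invalid (4 pad chars (max 2))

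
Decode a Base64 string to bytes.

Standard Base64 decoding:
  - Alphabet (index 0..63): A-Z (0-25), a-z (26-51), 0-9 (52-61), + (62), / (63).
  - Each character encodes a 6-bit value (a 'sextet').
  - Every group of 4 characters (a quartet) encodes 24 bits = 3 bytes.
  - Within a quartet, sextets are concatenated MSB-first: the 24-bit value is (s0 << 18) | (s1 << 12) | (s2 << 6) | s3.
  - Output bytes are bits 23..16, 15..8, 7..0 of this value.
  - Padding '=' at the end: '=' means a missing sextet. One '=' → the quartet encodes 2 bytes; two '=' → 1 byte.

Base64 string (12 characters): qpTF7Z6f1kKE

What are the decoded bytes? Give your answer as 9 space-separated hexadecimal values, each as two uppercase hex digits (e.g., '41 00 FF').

After char 0 ('q'=42): chars_in_quartet=1 acc=0x2A bytes_emitted=0
After char 1 ('p'=41): chars_in_quartet=2 acc=0xAA9 bytes_emitted=0
After char 2 ('T'=19): chars_in_quartet=3 acc=0x2AA53 bytes_emitted=0
After char 3 ('F'=5): chars_in_quartet=4 acc=0xAA94C5 -> emit AA 94 C5, reset; bytes_emitted=3
After char 4 ('7'=59): chars_in_quartet=1 acc=0x3B bytes_emitted=3
After char 5 ('Z'=25): chars_in_quartet=2 acc=0xED9 bytes_emitted=3
After char 6 ('6'=58): chars_in_quartet=3 acc=0x3B67A bytes_emitted=3
After char 7 ('f'=31): chars_in_quartet=4 acc=0xED9E9F -> emit ED 9E 9F, reset; bytes_emitted=6
After char 8 ('1'=53): chars_in_quartet=1 acc=0x35 bytes_emitted=6
After char 9 ('k'=36): chars_in_quartet=2 acc=0xD64 bytes_emitted=6
After char 10 ('K'=10): chars_in_quartet=3 acc=0x3590A bytes_emitted=6
After char 11 ('E'=4): chars_in_quartet=4 acc=0xD64284 -> emit D6 42 84, reset; bytes_emitted=9

Answer: AA 94 C5 ED 9E 9F D6 42 84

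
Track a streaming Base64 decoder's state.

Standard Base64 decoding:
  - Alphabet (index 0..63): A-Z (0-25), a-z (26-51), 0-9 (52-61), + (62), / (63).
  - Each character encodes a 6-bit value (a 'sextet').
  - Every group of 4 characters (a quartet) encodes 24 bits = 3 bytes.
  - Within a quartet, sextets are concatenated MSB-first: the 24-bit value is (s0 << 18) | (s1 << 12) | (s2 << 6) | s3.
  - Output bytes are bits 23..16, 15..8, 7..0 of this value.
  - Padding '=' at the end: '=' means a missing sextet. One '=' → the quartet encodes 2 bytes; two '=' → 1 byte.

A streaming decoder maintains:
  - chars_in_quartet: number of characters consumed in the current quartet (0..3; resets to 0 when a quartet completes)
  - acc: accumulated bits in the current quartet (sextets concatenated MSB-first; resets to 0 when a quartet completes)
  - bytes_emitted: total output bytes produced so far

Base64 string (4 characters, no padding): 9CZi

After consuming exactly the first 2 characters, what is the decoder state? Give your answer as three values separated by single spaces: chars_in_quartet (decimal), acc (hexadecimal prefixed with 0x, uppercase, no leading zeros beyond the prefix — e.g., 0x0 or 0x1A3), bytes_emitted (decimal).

Answer: 2 0xF42 0

Derivation:
After char 0 ('9'=61): chars_in_quartet=1 acc=0x3D bytes_emitted=0
After char 1 ('C'=2): chars_in_quartet=2 acc=0xF42 bytes_emitted=0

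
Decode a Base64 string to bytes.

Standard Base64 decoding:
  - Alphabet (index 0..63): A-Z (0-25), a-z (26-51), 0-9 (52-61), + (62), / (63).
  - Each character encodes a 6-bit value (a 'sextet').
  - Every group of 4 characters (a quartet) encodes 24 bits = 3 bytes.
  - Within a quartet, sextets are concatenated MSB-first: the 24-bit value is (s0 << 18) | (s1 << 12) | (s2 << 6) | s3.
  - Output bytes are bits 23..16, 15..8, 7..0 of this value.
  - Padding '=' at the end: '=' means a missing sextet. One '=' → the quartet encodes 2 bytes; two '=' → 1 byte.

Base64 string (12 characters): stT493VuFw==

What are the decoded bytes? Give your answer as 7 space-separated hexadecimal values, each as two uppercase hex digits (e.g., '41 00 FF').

Answer: B2 D4 F8 F7 75 6E 17

Derivation:
After char 0 ('s'=44): chars_in_quartet=1 acc=0x2C bytes_emitted=0
After char 1 ('t'=45): chars_in_quartet=2 acc=0xB2D bytes_emitted=0
After char 2 ('T'=19): chars_in_quartet=3 acc=0x2CB53 bytes_emitted=0
After char 3 ('4'=56): chars_in_quartet=4 acc=0xB2D4F8 -> emit B2 D4 F8, reset; bytes_emitted=3
After char 4 ('9'=61): chars_in_quartet=1 acc=0x3D bytes_emitted=3
After char 5 ('3'=55): chars_in_quartet=2 acc=0xF77 bytes_emitted=3
After char 6 ('V'=21): chars_in_quartet=3 acc=0x3DDD5 bytes_emitted=3
After char 7 ('u'=46): chars_in_quartet=4 acc=0xF7756E -> emit F7 75 6E, reset; bytes_emitted=6
After char 8 ('F'=5): chars_in_quartet=1 acc=0x5 bytes_emitted=6
After char 9 ('w'=48): chars_in_quartet=2 acc=0x170 bytes_emitted=6
Padding '==': partial quartet acc=0x170 -> emit 17; bytes_emitted=7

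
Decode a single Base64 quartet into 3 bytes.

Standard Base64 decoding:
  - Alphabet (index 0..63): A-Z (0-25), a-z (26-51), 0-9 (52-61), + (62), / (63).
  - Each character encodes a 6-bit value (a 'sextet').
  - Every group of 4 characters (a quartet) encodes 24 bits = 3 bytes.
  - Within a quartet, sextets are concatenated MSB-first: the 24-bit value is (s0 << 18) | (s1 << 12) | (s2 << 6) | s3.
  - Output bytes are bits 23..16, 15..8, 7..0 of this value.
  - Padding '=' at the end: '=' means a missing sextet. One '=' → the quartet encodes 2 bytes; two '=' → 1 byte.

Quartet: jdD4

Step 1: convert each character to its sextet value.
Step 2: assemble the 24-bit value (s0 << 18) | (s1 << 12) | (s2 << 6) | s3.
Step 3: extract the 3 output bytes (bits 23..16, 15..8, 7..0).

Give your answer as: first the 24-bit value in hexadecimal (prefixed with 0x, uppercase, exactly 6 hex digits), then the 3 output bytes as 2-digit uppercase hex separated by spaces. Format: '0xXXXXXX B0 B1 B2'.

Sextets: j=35, d=29, D=3, 4=56
24-bit: (35<<18) | (29<<12) | (3<<6) | 56
      = 0x8C0000 | 0x01D000 | 0x0000C0 | 0x000038
      = 0x8DD0F8
Bytes: (v>>16)&0xFF=8D, (v>>8)&0xFF=D0, v&0xFF=F8

Answer: 0x8DD0F8 8D D0 F8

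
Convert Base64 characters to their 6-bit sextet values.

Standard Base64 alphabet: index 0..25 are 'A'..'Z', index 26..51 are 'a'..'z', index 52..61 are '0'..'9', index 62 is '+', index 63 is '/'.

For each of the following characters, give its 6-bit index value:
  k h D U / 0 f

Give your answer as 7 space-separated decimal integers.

Answer: 36 33 3 20 63 52 31

Derivation:
'k': a..z range, 26 + ord('k') − ord('a') = 36
'h': a..z range, 26 + ord('h') − ord('a') = 33
'D': A..Z range, ord('D') − ord('A') = 3
'U': A..Z range, ord('U') − ord('A') = 20
'/': index 63
'0': 0..9 range, 52 + ord('0') − ord('0') = 52
'f': a..z range, 26 + ord('f') − ord('a') = 31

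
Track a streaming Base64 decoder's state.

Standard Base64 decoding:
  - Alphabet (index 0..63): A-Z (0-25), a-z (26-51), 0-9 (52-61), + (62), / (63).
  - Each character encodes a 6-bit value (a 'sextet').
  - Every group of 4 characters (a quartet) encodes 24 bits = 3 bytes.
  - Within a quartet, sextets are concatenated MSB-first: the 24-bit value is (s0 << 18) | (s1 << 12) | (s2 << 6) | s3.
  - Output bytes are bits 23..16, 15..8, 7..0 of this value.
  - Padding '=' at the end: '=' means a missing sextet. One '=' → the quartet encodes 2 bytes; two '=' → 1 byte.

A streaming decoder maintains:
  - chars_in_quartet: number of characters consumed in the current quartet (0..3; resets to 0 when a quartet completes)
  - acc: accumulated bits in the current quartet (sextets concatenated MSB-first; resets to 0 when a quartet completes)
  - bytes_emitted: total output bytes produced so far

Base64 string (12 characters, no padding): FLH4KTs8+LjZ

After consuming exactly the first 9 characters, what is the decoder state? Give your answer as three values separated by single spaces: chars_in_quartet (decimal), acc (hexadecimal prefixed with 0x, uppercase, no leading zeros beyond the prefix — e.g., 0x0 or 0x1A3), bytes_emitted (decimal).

Answer: 1 0x3E 6

Derivation:
After char 0 ('F'=5): chars_in_quartet=1 acc=0x5 bytes_emitted=0
After char 1 ('L'=11): chars_in_quartet=2 acc=0x14B bytes_emitted=0
After char 2 ('H'=7): chars_in_quartet=3 acc=0x52C7 bytes_emitted=0
After char 3 ('4'=56): chars_in_quartet=4 acc=0x14B1F8 -> emit 14 B1 F8, reset; bytes_emitted=3
After char 4 ('K'=10): chars_in_quartet=1 acc=0xA bytes_emitted=3
After char 5 ('T'=19): chars_in_quartet=2 acc=0x293 bytes_emitted=3
After char 6 ('s'=44): chars_in_quartet=3 acc=0xA4EC bytes_emitted=3
After char 7 ('8'=60): chars_in_quartet=4 acc=0x293B3C -> emit 29 3B 3C, reset; bytes_emitted=6
After char 8 ('+'=62): chars_in_quartet=1 acc=0x3E bytes_emitted=6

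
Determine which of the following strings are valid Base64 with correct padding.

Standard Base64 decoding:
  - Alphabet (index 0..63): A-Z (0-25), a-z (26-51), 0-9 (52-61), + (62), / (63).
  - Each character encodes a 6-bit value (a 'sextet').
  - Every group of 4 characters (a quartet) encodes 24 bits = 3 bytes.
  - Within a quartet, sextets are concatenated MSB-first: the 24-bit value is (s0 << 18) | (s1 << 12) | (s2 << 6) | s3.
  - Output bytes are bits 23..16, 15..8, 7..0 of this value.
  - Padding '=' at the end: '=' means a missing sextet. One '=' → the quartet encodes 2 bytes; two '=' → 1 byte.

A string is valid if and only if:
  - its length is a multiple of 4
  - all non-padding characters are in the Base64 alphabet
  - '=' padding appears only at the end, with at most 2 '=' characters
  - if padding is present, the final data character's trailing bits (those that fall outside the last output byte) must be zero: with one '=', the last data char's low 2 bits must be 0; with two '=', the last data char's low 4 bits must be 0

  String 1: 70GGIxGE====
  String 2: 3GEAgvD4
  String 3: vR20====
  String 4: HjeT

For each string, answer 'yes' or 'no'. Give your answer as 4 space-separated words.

Answer: no yes no yes

Derivation:
String 1: '70GGIxGE====' → invalid (4 pad chars (max 2))
String 2: '3GEAgvD4' → valid
String 3: 'vR20====' → invalid (4 pad chars (max 2))
String 4: 'HjeT' → valid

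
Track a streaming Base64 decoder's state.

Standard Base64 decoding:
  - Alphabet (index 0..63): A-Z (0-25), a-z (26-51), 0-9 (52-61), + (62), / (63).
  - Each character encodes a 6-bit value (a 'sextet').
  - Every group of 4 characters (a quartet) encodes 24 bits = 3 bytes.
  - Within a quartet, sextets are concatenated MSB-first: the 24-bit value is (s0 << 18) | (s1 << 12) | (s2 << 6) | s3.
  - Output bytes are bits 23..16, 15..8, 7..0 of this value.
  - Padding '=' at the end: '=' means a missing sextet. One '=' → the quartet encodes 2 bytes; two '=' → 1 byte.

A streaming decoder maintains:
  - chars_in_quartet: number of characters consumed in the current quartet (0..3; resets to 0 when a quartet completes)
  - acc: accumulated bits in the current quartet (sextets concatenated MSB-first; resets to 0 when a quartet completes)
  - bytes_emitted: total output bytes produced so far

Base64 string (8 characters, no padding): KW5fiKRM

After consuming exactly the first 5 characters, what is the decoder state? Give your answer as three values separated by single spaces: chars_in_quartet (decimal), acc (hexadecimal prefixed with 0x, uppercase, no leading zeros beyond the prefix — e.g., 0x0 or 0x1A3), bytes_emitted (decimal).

Answer: 1 0x22 3

Derivation:
After char 0 ('K'=10): chars_in_quartet=1 acc=0xA bytes_emitted=0
After char 1 ('W'=22): chars_in_quartet=2 acc=0x296 bytes_emitted=0
After char 2 ('5'=57): chars_in_quartet=3 acc=0xA5B9 bytes_emitted=0
After char 3 ('f'=31): chars_in_quartet=4 acc=0x296E5F -> emit 29 6E 5F, reset; bytes_emitted=3
After char 4 ('i'=34): chars_in_quartet=1 acc=0x22 bytes_emitted=3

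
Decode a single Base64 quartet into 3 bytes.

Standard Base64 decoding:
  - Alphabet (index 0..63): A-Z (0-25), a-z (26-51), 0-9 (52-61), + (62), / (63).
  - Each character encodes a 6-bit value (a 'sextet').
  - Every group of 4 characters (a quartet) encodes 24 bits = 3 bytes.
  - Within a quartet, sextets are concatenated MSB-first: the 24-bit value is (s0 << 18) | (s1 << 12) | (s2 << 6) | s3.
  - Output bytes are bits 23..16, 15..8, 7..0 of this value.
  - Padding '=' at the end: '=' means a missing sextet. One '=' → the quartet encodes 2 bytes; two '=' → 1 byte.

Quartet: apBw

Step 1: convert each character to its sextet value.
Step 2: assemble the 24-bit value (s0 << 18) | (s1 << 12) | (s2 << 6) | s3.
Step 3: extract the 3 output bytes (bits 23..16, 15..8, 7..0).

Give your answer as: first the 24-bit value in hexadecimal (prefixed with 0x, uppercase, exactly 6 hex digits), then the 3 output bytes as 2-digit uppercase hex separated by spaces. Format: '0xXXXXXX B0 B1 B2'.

Answer: 0x6A9070 6A 90 70

Derivation:
Sextets: a=26, p=41, B=1, w=48
24-bit: (26<<18) | (41<<12) | (1<<6) | 48
      = 0x680000 | 0x029000 | 0x000040 | 0x000030
      = 0x6A9070
Bytes: (v>>16)&0xFF=6A, (v>>8)&0xFF=90, v&0xFF=70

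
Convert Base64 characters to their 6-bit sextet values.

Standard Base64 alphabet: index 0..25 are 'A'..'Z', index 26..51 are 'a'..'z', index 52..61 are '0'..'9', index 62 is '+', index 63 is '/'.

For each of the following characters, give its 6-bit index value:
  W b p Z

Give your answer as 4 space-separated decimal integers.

Answer: 22 27 41 25

Derivation:
'W': A..Z range, ord('W') − ord('A') = 22
'b': a..z range, 26 + ord('b') − ord('a') = 27
'p': a..z range, 26 + ord('p') − ord('a') = 41
'Z': A..Z range, ord('Z') − ord('A') = 25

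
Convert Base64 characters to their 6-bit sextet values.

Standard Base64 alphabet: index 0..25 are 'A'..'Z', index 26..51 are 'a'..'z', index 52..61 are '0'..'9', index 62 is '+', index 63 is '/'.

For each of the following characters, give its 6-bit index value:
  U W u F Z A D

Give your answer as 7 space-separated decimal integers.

Answer: 20 22 46 5 25 0 3

Derivation:
'U': A..Z range, ord('U') − ord('A') = 20
'W': A..Z range, ord('W') − ord('A') = 22
'u': a..z range, 26 + ord('u') − ord('a') = 46
'F': A..Z range, ord('F') − ord('A') = 5
'Z': A..Z range, ord('Z') − ord('A') = 25
'A': A..Z range, ord('A') − ord('A') = 0
'D': A..Z range, ord('D') − ord('A') = 3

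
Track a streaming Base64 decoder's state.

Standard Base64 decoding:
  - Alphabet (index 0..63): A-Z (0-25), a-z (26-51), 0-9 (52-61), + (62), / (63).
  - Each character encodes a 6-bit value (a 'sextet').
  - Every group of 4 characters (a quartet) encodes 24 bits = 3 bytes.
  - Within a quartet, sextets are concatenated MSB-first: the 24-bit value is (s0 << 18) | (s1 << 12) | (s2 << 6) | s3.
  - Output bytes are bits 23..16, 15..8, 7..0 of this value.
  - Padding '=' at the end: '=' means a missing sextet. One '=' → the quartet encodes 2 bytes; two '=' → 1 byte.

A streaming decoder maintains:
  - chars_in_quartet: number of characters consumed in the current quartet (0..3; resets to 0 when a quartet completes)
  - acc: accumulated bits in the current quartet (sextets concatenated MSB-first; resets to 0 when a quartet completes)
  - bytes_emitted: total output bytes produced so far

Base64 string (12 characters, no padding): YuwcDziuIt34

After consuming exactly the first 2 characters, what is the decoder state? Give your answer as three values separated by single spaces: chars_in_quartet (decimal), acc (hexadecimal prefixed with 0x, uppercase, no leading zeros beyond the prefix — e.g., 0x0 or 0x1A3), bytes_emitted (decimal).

After char 0 ('Y'=24): chars_in_quartet=1 acc=0x18 bytes_emitted=0
After char 1 ('u'=46): chars_in_quartet=2 acc=0x62E bytes_emitted=0

Answer: 2 0x62E 0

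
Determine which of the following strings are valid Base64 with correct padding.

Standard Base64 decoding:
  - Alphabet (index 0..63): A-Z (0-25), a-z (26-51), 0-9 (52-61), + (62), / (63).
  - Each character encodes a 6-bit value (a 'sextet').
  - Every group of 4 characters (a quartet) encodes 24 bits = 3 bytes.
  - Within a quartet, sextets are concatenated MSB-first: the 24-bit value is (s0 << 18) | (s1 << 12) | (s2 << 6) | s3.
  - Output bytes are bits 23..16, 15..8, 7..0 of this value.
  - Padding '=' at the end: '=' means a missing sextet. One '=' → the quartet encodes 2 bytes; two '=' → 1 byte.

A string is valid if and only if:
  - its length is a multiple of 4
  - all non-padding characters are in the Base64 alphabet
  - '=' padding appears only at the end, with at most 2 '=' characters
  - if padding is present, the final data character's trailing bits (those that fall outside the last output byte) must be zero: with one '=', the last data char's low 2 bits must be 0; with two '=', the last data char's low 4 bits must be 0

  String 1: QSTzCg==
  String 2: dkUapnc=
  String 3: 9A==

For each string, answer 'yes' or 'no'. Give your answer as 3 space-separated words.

String 1: 'QSTzCg==' → valid
String 2: 'dkUapnc=' → valid
String 3: '9A==' → valid

Answer: yes yes yes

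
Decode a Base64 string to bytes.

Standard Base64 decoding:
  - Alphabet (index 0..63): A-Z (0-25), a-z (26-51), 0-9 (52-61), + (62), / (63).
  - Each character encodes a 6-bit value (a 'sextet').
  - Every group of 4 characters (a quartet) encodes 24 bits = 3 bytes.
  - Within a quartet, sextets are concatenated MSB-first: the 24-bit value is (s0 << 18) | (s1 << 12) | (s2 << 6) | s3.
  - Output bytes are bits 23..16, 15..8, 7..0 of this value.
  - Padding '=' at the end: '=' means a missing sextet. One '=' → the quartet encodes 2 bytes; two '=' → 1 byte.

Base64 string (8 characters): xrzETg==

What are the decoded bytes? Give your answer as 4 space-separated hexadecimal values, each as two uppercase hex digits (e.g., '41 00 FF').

After char 0 ('x'=49): chars_in_quartet=1 acc=0x31 bytes_emitted=0
After char 1 ('r'=43): chars_in_quartet=2 acc=0xC6B bytes_emitted=0
After char 2 ('z'=51): chars_in_quartet=3 acc=0x31AF3 bytes_emitted=0
After char 3 ('E'=4): chars_in_quartet=4 acc=0xC6BCC4 -> emit C6 BC C4, reset; bytes_emitted=3
After char 4 ('T'=19): chars_in_quartet=1 acc=0x13 bytes_emitted=3
After char 5 ('g'=32): chars_in_quartet=2 acc=0x4E0 bytes_emitted=3
Padding '==': partial quartet acc=0x4E0 -> emit 4E; bytes_emitted=4

Answer: C6 BC C4 4E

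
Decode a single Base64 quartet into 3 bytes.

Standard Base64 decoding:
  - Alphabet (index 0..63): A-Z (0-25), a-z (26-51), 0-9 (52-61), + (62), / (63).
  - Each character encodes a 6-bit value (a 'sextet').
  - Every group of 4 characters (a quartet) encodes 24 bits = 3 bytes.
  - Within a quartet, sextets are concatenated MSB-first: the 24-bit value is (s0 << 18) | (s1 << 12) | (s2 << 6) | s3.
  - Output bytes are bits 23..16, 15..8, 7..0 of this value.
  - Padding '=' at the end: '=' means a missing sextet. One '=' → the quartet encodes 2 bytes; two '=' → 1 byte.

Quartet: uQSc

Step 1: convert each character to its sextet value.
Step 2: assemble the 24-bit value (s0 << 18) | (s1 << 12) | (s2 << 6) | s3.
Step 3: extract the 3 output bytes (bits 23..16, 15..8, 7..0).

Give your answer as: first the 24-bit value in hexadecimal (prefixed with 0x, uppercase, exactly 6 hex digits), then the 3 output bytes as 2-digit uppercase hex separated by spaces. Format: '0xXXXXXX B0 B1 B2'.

Answer: 0xB9049C B9 04 9C

Derivation:
Sextets: u=46, Q=16, S=18, c=28
24-bit: (46<<18) | (16<<12) | (18<<6) | 28
      = 0xB80000 | 0x010000 | 0x000480 | 0x00001C
      = 0xB9049C
Bytes: (v>>16)&0xFF=B9, (v>>8)&0xFF=04, v&0xFF=9C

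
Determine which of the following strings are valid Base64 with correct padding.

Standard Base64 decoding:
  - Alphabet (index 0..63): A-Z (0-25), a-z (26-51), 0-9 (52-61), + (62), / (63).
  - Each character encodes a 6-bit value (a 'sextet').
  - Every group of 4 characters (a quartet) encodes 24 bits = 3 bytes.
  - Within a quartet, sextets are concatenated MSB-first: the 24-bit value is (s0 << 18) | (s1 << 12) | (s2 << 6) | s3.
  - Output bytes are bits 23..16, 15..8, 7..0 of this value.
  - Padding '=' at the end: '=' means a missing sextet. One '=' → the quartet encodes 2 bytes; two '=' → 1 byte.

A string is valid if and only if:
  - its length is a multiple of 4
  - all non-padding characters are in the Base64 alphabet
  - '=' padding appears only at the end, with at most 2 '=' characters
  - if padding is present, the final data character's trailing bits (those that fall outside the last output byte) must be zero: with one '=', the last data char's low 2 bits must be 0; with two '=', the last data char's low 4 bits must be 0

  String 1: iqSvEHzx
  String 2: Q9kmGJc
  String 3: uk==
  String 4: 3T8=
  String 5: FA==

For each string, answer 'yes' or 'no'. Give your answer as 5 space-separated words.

String 1: 'iqSvEHzx' → valid
String 2: 'Q9kmGJc' → invalid (len=7 not mult of 4)
String 3: 'uk==' → invalid (bad trailing bits)
String 4: '3T8=' → valid
String 5: 'FA==' → valid

Answer: yes no no yes yes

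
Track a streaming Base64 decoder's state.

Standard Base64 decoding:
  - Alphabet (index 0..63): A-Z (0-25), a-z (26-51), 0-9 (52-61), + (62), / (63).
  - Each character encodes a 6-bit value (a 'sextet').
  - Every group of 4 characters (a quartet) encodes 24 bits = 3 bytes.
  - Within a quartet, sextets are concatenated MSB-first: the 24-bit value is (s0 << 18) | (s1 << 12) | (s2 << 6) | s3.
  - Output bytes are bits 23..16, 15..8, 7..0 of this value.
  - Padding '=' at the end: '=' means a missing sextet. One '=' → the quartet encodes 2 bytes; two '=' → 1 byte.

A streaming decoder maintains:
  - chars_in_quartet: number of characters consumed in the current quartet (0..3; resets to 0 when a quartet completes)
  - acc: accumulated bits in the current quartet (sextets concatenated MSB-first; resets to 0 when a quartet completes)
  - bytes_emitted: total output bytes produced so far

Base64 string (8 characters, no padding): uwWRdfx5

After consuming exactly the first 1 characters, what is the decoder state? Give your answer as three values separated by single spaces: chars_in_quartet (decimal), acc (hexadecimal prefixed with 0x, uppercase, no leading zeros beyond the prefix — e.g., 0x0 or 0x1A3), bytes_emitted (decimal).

After char 0 ('u'=46): chars_in_quartet=1 acc=0x2E bytes_emitted=0

Answer: 1 0x2E 0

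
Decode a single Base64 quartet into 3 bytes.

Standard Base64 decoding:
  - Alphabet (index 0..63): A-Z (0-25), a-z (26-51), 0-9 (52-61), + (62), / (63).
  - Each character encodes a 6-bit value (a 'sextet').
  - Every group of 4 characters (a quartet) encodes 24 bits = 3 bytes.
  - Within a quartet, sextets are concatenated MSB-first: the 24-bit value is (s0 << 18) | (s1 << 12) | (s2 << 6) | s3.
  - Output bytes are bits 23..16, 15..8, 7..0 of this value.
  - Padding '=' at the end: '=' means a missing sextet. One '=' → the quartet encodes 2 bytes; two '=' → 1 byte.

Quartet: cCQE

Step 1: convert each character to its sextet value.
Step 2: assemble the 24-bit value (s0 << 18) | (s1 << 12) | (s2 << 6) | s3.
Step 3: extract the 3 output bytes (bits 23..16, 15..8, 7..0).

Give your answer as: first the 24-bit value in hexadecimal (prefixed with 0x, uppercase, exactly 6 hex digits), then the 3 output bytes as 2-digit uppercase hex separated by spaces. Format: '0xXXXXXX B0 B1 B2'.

Answer: 0x702404 70 24 04

Derivation:
Sextets: c=28, C=2, Q=16, E=4
24-bit: (28<<18) | (2<<12) | (16<<6) | 4
      = 0x700000 | 0x002000 | 0x000400 | 0x000004
      = 0x702404
Bytes: (v>>16)&0xFF=70, (v>>8)&0xFF=24, v&0xFF=04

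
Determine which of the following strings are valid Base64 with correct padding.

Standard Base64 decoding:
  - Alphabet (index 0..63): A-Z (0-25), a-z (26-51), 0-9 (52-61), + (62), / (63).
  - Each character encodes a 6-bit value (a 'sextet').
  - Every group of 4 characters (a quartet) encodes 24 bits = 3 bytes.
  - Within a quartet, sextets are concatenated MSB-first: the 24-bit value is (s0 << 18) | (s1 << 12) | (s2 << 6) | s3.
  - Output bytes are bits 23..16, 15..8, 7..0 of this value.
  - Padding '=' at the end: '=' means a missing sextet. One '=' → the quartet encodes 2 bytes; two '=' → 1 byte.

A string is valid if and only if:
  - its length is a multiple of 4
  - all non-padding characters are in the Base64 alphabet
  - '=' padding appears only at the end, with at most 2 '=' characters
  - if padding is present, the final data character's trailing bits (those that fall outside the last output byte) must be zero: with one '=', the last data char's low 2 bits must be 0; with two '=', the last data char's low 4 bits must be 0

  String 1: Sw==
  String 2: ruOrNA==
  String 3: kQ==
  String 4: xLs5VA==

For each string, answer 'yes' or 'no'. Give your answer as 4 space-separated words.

String 1: 'Sw==' → valid
String 2: 'ruOrNA==' → valid
String 3: 'kQ==' → valid
String 4: 'xLs5VA==' → valid

Answer: yes yes yes yes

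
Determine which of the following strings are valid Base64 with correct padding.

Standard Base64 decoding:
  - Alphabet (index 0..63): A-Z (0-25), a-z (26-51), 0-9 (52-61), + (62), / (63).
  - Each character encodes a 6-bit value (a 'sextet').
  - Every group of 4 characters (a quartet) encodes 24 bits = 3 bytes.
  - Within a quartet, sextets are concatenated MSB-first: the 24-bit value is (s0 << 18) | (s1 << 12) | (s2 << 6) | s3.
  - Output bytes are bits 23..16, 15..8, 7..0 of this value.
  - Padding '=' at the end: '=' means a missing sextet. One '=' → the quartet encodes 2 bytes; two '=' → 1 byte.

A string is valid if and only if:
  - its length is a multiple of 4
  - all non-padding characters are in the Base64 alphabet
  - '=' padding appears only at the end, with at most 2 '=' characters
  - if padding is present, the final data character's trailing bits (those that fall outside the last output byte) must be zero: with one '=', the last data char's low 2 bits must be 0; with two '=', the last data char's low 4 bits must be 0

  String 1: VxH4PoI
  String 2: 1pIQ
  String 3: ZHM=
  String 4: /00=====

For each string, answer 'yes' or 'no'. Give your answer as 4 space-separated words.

String 1: 'VxH4PoI' → invalid (len=7 not mult of 4)
String 2: '1pIQ' → valid
String 3: 'ZHM=' → valid
String 4: '/00=====' → invalid (5 pad chars (max 2))

Answer: no yes yes no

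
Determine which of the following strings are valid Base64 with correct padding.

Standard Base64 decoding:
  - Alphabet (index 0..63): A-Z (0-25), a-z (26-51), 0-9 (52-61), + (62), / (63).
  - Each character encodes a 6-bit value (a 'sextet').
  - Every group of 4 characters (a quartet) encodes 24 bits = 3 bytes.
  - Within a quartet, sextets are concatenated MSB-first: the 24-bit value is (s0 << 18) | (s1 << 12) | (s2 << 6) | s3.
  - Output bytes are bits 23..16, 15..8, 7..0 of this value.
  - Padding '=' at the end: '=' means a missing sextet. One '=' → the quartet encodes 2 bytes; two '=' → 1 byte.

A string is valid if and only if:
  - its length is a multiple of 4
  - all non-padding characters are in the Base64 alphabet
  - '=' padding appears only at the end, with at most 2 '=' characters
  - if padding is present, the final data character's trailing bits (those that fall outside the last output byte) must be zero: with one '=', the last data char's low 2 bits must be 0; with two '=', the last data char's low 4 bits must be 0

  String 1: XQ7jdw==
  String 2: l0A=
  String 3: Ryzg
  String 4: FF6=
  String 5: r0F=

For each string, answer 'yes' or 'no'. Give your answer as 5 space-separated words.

Answer: yes yes yes no no

Derivation:
String 1: 'XQ7jdw==' → valid
String 2: 'l0A=' → valid
String 3: 'Ryzg' → valid
String 4: 'FF6=' → invalid (bad trailing bits)
String 5: 'r0F=' → invalid (bad trailing bits)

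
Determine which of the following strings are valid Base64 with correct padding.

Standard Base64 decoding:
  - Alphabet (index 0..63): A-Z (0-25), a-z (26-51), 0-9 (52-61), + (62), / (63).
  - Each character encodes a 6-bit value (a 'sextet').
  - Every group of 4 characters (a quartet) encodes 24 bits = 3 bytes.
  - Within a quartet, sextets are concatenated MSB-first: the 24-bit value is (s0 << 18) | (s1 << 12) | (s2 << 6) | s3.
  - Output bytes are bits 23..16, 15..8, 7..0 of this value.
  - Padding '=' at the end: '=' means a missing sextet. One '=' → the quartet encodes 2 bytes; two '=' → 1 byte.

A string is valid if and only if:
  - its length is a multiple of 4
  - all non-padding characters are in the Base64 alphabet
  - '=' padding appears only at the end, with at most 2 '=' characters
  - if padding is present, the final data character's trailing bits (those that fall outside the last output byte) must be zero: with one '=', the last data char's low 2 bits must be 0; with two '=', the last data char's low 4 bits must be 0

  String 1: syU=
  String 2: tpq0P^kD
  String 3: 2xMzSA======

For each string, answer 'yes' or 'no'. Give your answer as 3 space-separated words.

Answer: yes no no

Derivation:
String 1: 'syU=' → valid
String 2: 'tpq0P^kD' → invalid (bad char(s): ['^'])
String 3: '2xMzSA======' → invalid (6 pad chars (max 2))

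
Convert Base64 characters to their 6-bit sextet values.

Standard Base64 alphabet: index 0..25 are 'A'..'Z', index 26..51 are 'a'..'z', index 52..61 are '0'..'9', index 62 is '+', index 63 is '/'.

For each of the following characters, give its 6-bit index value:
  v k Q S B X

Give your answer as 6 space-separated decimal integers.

'v': a..z range, 26 + ord('v') − ord('a') = 47
'k': a..z range, 26 + ord('k') − ord('a') = 36
'Q': A..Z range, ord('Q') − ord('A') = 16
'S': A..Z range, ord('S') − ord('A') = 18
'B': A..Z range, ord('B') − ord('A') = 1
'X': A..Z range, ord('X') − ord('A') = 23

Answer: 47 36 16 18 1 23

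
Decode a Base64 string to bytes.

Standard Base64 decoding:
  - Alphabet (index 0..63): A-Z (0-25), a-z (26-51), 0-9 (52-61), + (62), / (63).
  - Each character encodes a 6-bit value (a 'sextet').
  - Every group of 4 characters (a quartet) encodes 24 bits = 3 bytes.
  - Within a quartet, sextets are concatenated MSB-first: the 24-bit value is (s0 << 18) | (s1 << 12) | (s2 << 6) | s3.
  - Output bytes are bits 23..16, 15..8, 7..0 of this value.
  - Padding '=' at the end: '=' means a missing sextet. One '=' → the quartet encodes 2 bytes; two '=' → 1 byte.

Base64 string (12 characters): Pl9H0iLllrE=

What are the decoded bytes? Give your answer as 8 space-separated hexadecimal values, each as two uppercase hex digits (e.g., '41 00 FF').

Answer: 3E 5F 47 D2 22 E5 96 B1

Derivation:
After char 0 ('P'=15): chars_in_quartet=1 acc=0xF bytes_emitted=0
After char 1 ('l'=37): chars_in_quartet=2 acc=0x3E5 bytes_emitted=0
After char 2 ('9'=61): chars_in_quartet=3 acc=0xF97D bytes_emitted=0
After char 3 ('H'=7): chars_in_quartet=4 acc=0x3E5F47 -> emit 3E 5F 47, reset; bytes_emitted=3
After char 4 ('0'=52): chars_in_quartet=1 acc=0x34 bytes_emitted=3
After char 5 ('i'=34): chars_in_quartet=2 acc=0xD22 bytes_emitted=3
After char 6 ('L'=11): chars_in_quartet=3 acc=0x3488B bytes_emitted=3
After char 7 ('l'=37): chars_in_quartet=4 acc=0xD222E5 -> emit D2 22 E5, reset; bytes_emitted=6
After char 8 ('l'=37): chars_in_quartet=1 acc=0x25 bytes_emitted=6
After char 9 ('r'=43): chars_in_quartet=2 acc=0x96B bytes_emitted=6
After char 10 ('E'=4): chars_in_quartet=3 acc=0x25AC4 bytes_emitted=6
Padding '=': partial quartet acc=0x25AC4 -> emit 96 B1; bytes_emitted=8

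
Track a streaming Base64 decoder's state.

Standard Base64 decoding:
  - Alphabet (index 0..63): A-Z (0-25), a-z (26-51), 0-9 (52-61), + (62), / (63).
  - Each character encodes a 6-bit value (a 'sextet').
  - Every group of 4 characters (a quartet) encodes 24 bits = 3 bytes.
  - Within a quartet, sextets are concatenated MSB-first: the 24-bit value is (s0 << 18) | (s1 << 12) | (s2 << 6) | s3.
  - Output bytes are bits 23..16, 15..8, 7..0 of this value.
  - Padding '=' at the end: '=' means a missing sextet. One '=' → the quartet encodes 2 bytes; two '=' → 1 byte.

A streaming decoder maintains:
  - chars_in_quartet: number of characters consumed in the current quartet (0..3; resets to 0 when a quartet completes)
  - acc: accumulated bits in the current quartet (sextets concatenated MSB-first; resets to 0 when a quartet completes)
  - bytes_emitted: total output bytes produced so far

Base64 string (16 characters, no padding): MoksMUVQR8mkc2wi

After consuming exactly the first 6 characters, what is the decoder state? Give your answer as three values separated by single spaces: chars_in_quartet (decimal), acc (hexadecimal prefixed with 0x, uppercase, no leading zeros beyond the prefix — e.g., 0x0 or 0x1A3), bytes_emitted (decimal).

Answer: 2 0x314 3

Derivation:
After char 0 ('M'=12): chars_in_quartet=1 acc=0xC bytes_emitted=0
After char 1 ('o'=40): chars_in_quartet=2 acc=0x328 bytes_emitted=0
After char 2 ('k'=36): chars_in_quartet=3 acc=0xCA24 bytes_emitted=0
After char 3 ('s'=44): chars_in_quartet=4 acc=0x32892C -> emit 32 89 2C, reset; bytes_emitted=3
After char 4 ('M'=12): chars_in_quartet=1 acc=0xC bytes_emitted=3
After char 5 ('U'=20): chars_in_quartet=2 acc=0x314 bytes_emitted=3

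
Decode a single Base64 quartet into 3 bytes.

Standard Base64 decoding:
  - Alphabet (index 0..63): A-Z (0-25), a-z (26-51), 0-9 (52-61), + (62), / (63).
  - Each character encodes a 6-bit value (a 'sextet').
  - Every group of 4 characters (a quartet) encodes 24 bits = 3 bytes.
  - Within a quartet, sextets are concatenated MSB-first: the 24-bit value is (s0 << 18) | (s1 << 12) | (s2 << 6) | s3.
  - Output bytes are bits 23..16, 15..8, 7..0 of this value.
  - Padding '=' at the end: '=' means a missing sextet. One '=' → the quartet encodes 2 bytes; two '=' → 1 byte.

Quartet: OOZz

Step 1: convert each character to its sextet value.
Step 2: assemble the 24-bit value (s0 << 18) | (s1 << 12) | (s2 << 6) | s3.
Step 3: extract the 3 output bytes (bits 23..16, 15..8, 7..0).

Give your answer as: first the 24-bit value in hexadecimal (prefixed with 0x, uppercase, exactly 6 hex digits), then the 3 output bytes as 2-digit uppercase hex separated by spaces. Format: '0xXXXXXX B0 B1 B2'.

Answer: 0x38E673 38 E6 73

Derivation:
Sextets: O=14, O=14, Z=25, z=51
24-bit: (14<<18) | (14<<12) | (25<<6) | 51
      = 0x380000 | 0x00E000 | 0x000640 | 0x000033
      = 0x38E673
Bytes: (v>>16)&0xFF=38, (v>>8)&0xFF=E6, v&0xFF=73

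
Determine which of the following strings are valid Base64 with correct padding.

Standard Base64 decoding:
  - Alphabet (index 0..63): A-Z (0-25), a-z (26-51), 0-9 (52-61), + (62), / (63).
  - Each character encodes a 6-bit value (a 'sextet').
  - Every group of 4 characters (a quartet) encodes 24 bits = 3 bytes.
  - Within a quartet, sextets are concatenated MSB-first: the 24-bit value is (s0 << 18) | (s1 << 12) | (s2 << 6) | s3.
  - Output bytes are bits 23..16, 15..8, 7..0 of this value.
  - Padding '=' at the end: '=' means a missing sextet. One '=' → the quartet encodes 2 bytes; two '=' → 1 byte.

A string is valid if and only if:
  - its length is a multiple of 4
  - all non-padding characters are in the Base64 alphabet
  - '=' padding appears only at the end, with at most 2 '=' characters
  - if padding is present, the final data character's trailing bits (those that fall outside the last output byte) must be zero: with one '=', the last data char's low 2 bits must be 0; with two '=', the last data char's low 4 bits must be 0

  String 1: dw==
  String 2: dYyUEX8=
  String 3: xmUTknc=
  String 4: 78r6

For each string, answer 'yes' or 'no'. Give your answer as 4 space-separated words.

String 1: 'dw==' → valid
String 2: 'dYyUEX8=' → valid
String 3: 'xmUTknc=' → valid
String 4: '78r6' → valid

Answer: yes yes yes yes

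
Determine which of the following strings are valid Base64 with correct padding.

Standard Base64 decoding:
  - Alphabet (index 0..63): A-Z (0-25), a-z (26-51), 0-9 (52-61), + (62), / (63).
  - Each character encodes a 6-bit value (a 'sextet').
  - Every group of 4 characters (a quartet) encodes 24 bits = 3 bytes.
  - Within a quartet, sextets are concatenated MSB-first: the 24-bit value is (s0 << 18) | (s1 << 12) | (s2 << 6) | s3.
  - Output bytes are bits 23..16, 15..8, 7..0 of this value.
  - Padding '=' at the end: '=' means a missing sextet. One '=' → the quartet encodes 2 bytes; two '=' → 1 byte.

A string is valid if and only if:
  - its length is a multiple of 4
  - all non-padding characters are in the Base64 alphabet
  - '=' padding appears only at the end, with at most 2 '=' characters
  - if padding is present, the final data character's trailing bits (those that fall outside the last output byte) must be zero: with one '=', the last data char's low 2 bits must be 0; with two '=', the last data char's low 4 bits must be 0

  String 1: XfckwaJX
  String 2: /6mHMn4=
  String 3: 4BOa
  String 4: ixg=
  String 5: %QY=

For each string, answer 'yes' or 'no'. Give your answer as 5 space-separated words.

String 1: 'XfckwaJX' → valid
String 2: '/6mHMn4=' → valid
String 3: '4BOa' → valid
String 4: 'ixg=' → valid
String 5: '%QY=' → invalid (bad char(s): ['%'])

Answer: yes yes yes yes no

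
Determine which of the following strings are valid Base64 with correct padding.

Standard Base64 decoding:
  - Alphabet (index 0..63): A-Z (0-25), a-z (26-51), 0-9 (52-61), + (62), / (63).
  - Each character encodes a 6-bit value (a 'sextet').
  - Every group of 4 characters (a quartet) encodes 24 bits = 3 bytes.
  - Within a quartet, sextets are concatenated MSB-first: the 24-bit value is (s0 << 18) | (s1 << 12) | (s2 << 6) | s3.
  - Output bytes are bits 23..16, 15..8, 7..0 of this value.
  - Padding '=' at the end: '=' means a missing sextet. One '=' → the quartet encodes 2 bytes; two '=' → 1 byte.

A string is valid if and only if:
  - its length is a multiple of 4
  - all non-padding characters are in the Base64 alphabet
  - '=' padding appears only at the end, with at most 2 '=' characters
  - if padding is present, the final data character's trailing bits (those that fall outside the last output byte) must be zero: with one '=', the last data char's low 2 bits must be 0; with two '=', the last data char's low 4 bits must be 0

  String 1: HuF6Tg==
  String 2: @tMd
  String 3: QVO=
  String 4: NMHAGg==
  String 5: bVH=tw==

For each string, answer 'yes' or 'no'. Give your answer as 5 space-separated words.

String 1: 'HuF6Tg==' → valid
String 2: '@tMd' → invalid (bad char(s): ['@'])
String 3: 'QVO=' → invalid (bad trailing bits)
String 4: 'NMHAGg==' → valid
String 5: 'bVH=tw==' → invalid (bad char(s): ['=']; '=' in middle)

Answer: yes no no yes no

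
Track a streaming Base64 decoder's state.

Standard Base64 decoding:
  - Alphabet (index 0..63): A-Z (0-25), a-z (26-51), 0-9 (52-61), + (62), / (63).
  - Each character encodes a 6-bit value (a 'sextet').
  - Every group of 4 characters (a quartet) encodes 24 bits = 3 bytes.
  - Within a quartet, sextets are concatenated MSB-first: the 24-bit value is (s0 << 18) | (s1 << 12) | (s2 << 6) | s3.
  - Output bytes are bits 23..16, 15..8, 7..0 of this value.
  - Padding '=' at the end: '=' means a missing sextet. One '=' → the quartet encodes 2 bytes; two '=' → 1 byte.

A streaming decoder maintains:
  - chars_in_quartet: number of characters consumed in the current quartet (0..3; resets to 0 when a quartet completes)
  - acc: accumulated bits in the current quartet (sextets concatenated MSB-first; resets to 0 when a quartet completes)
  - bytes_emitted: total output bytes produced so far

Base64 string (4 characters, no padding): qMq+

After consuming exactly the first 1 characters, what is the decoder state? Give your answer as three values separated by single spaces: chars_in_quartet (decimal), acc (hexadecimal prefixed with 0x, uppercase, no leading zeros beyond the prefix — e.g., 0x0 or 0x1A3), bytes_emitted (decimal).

Answer: 1 0x2A 0

Derivation:
After char 0 ('q'=42): chars_in_quartet=1 acc=0x2A bytes_emitted=0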